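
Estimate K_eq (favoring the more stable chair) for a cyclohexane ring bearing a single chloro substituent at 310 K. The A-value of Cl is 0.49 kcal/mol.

One chair has the chloro group axial (E = 0.49 kcal/mol) and the other has it equatorial (E = 0).
ΔG = 0.49 kcal/mol between the two chairs.
K = exp(ΔG/RT) with R = 1.987×10⁻³ kcal mol⁻¹ K⁻¹ and T = 310 K gives K ≈ 2.22.

K ≈ 2.22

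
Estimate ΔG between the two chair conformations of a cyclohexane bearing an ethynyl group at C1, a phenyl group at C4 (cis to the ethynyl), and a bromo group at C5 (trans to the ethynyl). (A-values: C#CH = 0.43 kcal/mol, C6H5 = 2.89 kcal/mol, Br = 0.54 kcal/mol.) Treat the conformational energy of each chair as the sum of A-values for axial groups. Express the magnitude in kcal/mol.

Chair I (ethynyl axial, phenyl equatorial, bromo equatorial): E = 0.43 kcal/mol.
Chair II (ethynyl equatorial, phenyl axial, bromo axial): E = 3.43 kcal/mol.
ΔE = 3.43 − 0.43 = 3.00 kcal/mol; chair I is more stable.

3.00 kcal/mol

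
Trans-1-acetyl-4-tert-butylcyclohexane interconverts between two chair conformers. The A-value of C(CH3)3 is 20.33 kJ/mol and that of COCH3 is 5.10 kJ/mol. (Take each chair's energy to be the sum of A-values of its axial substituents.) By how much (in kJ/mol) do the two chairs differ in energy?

C1 and C4 have opposite parity, so for the trans isomer the two substituents are e,e in one chair and a,a in the other.
Chair I (tert-butyl axial, acetyl axial): E = 25.43 kJ/mol.
Chair II (tert-butyl equatorial, acetyl equatorial): E = 0.00 kJ/mol.
ΔE = 25.43 − 0.00 = 25.43 kJ/mol; chair II is more stable.

25.43 kJ/mol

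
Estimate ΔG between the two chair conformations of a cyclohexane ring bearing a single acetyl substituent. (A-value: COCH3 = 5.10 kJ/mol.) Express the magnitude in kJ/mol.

5.10 kJ/mol

A monosubstituted cyclohexane has one chair with the acetyl group axial (E = A = 5.10 kJ/mol) and one with it equatorial (E = 0).
ΔE = 5.10 − 0 = 5.10 kJ/mol.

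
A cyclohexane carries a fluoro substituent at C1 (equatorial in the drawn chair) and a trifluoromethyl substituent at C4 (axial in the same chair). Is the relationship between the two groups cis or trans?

cis

C1 and C4 have opposite parity, so their axial bonds point in opposite directions.
With opposite-parity carbons, two substituents on the same face are one axial and one equatorial; opposite faces give both axial or both equatorial.
Here the groups are equatorial/axial → same face → cis.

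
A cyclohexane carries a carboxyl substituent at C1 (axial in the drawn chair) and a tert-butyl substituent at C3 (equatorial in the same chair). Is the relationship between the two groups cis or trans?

C1 and C3 have the same parity, so their axial bonds point in the same direction.
With same-parity carbons, two substituents on the same face are both axial or both equatorial; opposite faces give one of each.
Here the groups are axial/equatorial → opposite face → trans.

trans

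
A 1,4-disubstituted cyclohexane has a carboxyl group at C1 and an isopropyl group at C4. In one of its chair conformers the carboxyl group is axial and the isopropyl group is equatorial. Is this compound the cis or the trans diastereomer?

C1 and C4 have opposite parity, so their axial bonds point in opposite directions.
With opposite-parity carbons, two substituents on the same face are one axial and one equatorial; opposite faces give both axial or both equatorial.
Here the groups are axial/equatorial → same face → cis.

cis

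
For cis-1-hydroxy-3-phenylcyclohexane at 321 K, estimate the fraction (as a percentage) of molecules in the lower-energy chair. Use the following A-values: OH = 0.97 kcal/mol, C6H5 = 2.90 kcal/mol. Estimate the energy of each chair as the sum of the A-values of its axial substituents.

99.8%

C1 and C3 have the same parity, so for the cis isomer the two substituents are e,e in one chair and a,a in the other.
Chair I (hydroxyl axial, phenyl axial): E = 3.87 kcal/mol; chair II (hydroxyl equatorial, phenyl equatorial): E = 0.00 kcal/mol.
ΔG = 3.87 kcal/mol between the two chairs.
K = exp(ΔG/RT) with R = 1.987×10⁻³ kcal mol⁻¹ K⁻¹ and T = 321 K gives K ≈ 432.
Fraction in the lower-energy chair = K/(K+1) = 99.8%.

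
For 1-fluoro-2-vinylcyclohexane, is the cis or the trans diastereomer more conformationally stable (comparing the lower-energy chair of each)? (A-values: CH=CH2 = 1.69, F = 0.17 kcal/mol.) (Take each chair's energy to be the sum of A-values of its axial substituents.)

trans

At 1,2 positions (parity opposite): cis → (a,e or e,a); trans → (e,e or a,a).
Best chair for cis: E = 0.17 kcal/mol; best chair for trans: E = 0.00 kcal/mol.
The trans isomer is lower by 0.17 kcal/mol.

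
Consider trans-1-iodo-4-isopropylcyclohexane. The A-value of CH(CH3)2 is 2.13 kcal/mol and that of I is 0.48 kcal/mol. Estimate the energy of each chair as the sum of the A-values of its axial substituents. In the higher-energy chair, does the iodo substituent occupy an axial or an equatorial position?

C1 and C4 have opposite parity, so for the trans isomer the two substituents are e,e in one chair and a,a in the other.
Chair I (isopropyl axial, iodo axial): E = 2.61 kcal/mol.
Chair II (isopropyl equatorial, iodo equatorial): E = 0.00 kcal/mol.
Chair I is the less stable (higher-energy) conformer, and in that chair the iodo group is axial.

axial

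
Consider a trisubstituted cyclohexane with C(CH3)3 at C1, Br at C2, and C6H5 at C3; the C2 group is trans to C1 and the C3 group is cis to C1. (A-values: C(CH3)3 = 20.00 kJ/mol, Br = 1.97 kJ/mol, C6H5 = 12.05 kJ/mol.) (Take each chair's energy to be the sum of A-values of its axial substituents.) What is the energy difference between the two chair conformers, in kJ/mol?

34.02 kJ/mol

Chair I (tert-butyl axial, bromo axial, phenyl axial): E = 34.02 kJ/mol.
Chair II (tert-butyl equatorial, bromo equatorial, phenyl equatorial): E = 0.00 kJ/mol.
ΔE = 34.02 − 0.00 = 34.02 kJ/mol; chair II is more stable.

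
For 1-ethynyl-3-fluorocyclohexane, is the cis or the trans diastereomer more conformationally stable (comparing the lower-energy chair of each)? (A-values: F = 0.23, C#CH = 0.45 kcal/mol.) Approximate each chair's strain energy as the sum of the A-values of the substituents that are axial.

At 1,3 positions (parity same): cis → (e,e or a,a); trans → (a,e or e,a).
Best chair for cis: E = 0.00 kcal/mol; best chair for trans: E = 0.23 kcal/mol.
The cis isomer is lower by 0.23 kcal/mol.

cis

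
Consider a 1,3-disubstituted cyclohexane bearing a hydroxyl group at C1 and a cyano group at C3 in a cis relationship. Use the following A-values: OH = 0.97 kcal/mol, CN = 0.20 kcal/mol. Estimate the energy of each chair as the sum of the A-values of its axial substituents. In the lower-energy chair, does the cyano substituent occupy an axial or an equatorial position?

equatorial

C1 and C3 have the same parity, so for the cis isomer the two substituents are e,e in one chair and a,a in the other.
Chair I (hydroxyl axial, cyano axial): E = 1.17 kcal/mol.
Chair II (hydroxyl equatorial, cyano equatorial): E = 0.00 kcal/mol.
Chair II is the more stable (lower-energy) conformer, and in that chair the cyano group is equatorial.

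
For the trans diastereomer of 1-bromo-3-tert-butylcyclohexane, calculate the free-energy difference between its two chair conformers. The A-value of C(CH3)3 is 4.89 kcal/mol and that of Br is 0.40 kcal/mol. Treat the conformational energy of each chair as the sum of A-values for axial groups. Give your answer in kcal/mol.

4.49 kcal/mol

C1 and C3 have the same parity, so for the trans isomer the two substituents are one axial and one equatorial in each chair.
Chair I (tert-butyl axial, bromo equatorial): E = 4.89 kcal/mol.
Chair II (tert-butyl equatorial, bromo axial): E = 0.40 kcal/mol.
ΔE = 4.89 − 0.40 = 4.49 kcal/mol; chair II is more stable.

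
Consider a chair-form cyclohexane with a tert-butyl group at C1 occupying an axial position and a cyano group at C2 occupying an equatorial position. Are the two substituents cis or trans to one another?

cis

C1 and C2 have opposite parity, so their axial bonds point in opposite directions.
With opposite-parity carbons, two substituents on the same face are one axial and one equatorial; opposite faces give both axial or both equatorial.
Here the groups are axial/equatorial → same face → cis.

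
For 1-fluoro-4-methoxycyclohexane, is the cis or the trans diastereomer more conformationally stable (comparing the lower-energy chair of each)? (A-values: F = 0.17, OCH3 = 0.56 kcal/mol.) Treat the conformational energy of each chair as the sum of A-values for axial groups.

At 1,4 positions (parity opposite): cis → (a,e or e,a); trans → (e,e or a,a).
Best chair for cis: E = 0.17 kcal/mol; best chair for trans: E = 0.00 kcal/mol.
The trans isomer is lower by 0.17 kcal/mol.

trans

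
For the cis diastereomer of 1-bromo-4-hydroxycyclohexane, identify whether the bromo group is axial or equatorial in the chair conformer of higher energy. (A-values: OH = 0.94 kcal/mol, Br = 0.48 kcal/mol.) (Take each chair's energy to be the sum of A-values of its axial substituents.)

C1 and C4 have opposite parity, so for the cis isomer the two substituents are one axial and one equatorial in each chair.
Chair I (hydroxyl axial, bromo equatorial): E = 0.94 kcal/mol.
Chair II (hydroxyl equatorial, bromo axial): E = 0.48 kcal/mol.
Chair I is the less stable (higher-energy) conformer, and in that chair the bromo group is equatorial.

equatorial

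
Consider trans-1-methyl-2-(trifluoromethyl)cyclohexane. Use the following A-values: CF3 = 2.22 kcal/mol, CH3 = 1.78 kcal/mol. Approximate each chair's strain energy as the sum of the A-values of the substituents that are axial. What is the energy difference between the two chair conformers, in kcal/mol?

4.00 kcal/mol

C1 and C2 have opposite parity, so for the trans isomer the two substituents are e,e in one chair and a,a in the other.
Chair I (trifluoromethyl axial, methyl axial): E = 4.00 kcal/mol.
Chair II (trifluoromethyl equatorial, methyl equatorial): E = 0.00 kcal/mol.
ΔE = 4.00 − 0.00 = 4.00 kcal/mol; chair II is more stable.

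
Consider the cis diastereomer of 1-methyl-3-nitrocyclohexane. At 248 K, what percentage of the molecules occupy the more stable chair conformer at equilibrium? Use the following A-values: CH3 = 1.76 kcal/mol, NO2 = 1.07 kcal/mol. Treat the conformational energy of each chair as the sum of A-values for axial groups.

99.7%

C1 and C3 have the same parity, so for the cis isomer the two substituents are e,e in one chair and a,a in the other.
Chair I (methyl axial, nitro axial): E = 2.83 kcal/mol; chair II (methyl equatorial, nitro equatorial): E = 0.00 kcal/mol.
ΔG = 2.83 kcal/mol between the two chairs.
K = exp(ΔG/RT) with R = 1.987×10⁻³ kcal mol⁻¹ K⁻¹ and T = 248 K gives K ≈ 312.
Fraction in the lower-energy chair = K/(K+1) = 99.7%.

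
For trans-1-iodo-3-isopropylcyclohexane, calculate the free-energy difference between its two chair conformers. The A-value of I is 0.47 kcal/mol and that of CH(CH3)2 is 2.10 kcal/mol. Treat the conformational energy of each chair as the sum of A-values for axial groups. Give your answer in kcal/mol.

C1 and C3 have the same parity, so for the trans isomer the two substituents are one axial and one equatorial in each chair.
Chair I (iodo axial, isopropyl equatorial): E = 0.47 kcal/mol.
Chair II (iodo equatorial, isopropyl axial): E = 2.10 kcal/mol.
ΔE = 2.10 − 0.47 = 1.63 kcal/mol; chair I is more stable.

1.63 kcal/mol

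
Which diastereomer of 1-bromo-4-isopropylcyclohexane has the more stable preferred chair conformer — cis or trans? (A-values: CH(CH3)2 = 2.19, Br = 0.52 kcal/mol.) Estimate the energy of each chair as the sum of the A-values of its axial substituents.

trans

At 1,4 positions (parity opposite): cis → (a,e or e,a); trans → (e,e or a,a).
Best chair for cis: E = 0.52 kcal/mol; best chair for trans: E = 0.00 kcal/mol.
The trans isomer is lower by 0.52 kcal/mol.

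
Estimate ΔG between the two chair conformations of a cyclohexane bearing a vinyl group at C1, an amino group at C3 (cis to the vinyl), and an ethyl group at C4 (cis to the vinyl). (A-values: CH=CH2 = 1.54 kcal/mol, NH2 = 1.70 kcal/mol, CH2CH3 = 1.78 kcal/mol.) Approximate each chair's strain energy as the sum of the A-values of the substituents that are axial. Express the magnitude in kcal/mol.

1.46 kcal/mol

Chair I (vinyl axial, amino axial, ethyl equatorial): E = 3.24 kcal/mol.
Chair II (vinyl equatorial, amino equatorial, ethyl axial): E = 1.78 kcal/mol.
ΔE = 3.24 − 1.78 = 1.46 kcal/mol; chair II is more stable.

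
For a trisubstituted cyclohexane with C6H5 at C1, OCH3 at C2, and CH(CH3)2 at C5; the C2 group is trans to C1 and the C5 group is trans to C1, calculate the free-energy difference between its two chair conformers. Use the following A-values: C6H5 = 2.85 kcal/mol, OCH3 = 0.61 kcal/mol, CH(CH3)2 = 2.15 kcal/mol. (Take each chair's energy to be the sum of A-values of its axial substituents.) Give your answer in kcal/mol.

Chair I (phenyl axial, methoxy axial, isopropyl equatorial): E = 3.46 kcal/mol.
Chair II (phenyl equatorial, methoxy equatorial, isopropyl axial): E = 2.15 kcal/mol.
ΔE = 3.46 − 2.15 = 1.31 kcal/mol; chair II is more stable.

1.31 kcal/mol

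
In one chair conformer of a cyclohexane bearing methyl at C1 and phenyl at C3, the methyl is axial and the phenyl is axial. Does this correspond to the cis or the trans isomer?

C1 and C3 have the same parity, so their axial bonds point in the same direction.
With same-parity carbons, two substituents on the same face are both axial or both equatorial; opposite faces give one of each.
Here the groups are axial/axial → same face → cis.

cis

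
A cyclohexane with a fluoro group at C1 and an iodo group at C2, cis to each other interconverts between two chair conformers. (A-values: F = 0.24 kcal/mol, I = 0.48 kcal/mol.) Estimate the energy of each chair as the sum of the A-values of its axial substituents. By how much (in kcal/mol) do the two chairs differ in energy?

0.24 kcal/mol

C1 and C2 have opposite parity, so for the cis isomer the two substituents are one axial and one equatorial in each chair.
Chair I (fluoro axial, iodo equatorial): E = 0.24 kcal/mol.
Chair II (fluoro equatorial, iodo axial): E = 0.48 kcal/mol.
ΔE = 0.48 − 0.24 = 0.24 kcal/mol; chair I is more stable.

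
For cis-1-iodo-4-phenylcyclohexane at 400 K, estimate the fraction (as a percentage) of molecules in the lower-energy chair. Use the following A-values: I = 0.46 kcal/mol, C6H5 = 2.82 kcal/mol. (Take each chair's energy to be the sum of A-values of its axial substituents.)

C1 and C4 have opposite parity, so for the cis isomer the two substituents are one axial and one equatorial in each chair.
Chair I (iodo axial, phenyl equatorial): E = 0.46 kcal/mol; chair II (iodo equatorial, phenyl axial): E = 2.82 kcal/mol.
ΔG = 2.36 kcal/mol between the two chairs.
K = exp(ΔG/RT) with R = 1.987×10⁻³ kcal mol⁻¹ K⁻¹ and T = 400 K gives K ≈ 19.5.
Fraction in the lower-energy chair = K/(K+1) = 95.1%.

95.1%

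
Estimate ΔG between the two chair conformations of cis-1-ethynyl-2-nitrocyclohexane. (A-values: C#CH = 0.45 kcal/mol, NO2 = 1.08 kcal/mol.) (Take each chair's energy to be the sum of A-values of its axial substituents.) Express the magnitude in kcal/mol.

C1 and C2 have opposite parity, so for the cis isomer the two substituents are one axial and one equatorial in each chair.
Chair I (ethynyl axial, nitro equatorial): E = 0.45 kcal/mol.
Chair II (ethynyl equatorial, nitro axial): E = 1.08 kcal/mol.
ΔE = 1.08 − 0.45 = 0.63 kcal/mol; chair I is more stable.

0.63 kcal/mol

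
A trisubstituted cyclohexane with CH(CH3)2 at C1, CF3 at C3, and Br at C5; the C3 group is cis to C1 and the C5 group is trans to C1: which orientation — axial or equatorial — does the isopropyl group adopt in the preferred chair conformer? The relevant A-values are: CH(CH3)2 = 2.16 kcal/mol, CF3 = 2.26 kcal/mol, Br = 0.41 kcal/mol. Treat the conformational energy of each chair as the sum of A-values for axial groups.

Chair I (isopropyl axial, trifluoromethyl axial, bromo equatorial): E = 4.42 kcal/mol.
Chair II (isopropyl equatorial, trifluoromethyl equatorial, bromo axial): E = 0.41 kcal/mol.
Chair II is the more stable (lower-energy) conformer, and in that chair the isopropyl group is equatorial.

equatorial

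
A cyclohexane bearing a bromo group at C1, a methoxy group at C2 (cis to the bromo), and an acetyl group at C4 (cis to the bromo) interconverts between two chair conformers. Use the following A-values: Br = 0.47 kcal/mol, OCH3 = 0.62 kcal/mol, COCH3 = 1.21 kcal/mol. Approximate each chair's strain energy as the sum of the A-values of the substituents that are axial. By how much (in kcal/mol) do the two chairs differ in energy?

Chair I (bromo axial, methoxy equatorial, acetyl equatorial): E = 0.47 kcal/mol.
Chair II (bromo equatorial, methoxy axial, acetyl axial): E = 1.83 kcal/mol.
ΔE = 1.83 − 0.47 = 1.36 kcal/mol; chair I is more stable.

1.36 kcal/mol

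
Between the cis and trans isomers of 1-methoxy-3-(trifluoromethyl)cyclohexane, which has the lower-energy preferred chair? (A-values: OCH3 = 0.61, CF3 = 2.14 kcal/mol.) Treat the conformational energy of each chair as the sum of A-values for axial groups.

cis

At 1,3 positions (parity same): cis → (e,e or a,a); trans → (a,e or e,a).
Best chair for cis: E = 0.00 kcal/mol; best chair for trans: E = 0.61 kcal/mol.
The cis isomer is lower by 0.61 kcal/mol.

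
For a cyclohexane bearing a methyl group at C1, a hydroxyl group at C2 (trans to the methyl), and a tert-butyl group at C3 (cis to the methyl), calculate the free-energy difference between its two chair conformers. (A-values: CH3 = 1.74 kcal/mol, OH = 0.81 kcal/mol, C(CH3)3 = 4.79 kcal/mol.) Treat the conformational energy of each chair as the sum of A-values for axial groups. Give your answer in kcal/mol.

Chair I (methyl axial, hydroxyl axial, tert-butyl axial): E = 7.34 kcal/mol.
Chair II (methyl equatorial, hydroxyl equatorial, tert-butyl equatorial): E = 0.00 kcal/mol.
ΔE = 7.34 − 0.00 = 7.34 kcal/mol; chair II is more stable.

7.34 kcal/mol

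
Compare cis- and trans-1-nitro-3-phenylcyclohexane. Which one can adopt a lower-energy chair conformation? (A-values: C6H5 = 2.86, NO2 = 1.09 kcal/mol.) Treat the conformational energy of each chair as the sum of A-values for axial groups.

At 1,3 positions (parity same): cis → (e,e or a,a); trans → (a,e or e,a).
Best chair for cis: E = 0.00 kcal/mol; best chair for trans: E = 1.09 kcal/mol.
The cis isomer is lower by 1.09 kcal/mol.

cis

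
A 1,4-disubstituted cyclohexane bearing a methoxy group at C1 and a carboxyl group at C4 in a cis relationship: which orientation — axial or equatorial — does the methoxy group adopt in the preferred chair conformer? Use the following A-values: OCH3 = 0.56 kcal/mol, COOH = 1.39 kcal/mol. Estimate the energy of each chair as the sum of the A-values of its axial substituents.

C1 and C4 have opposite parity, so for the cis isomer the two substituents are one axial and one equatorial in each chair.
Chair I (methoxy axial, carboxyl equatorial): E = 0.56 kcal/mol.
Chair II (methoxy equatorial, carboxyl axial): E = 1.39 kcal/mol.
Chair I is the more stable (lower-energy) conformer, and in that chair the methoxy group is axial.

axial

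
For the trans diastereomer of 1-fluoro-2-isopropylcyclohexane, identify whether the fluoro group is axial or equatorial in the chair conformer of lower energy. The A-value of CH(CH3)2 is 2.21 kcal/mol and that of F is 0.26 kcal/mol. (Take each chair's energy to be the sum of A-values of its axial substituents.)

C1 and C2 have opposite parity, so for the trans isomer the two substituents are e,e in one chair and a,a in the other.
Chair I (isopropyl axial, fluoro axial): E = 2.47 kcal/mol.
Chair II (isopropyl equatorial, fluoro equatorial): E = 0.00 kcal/mol.
Chair II is the more stable (lower-energy) conformer, and in that chair the fluoro group is equatorial.

equatorial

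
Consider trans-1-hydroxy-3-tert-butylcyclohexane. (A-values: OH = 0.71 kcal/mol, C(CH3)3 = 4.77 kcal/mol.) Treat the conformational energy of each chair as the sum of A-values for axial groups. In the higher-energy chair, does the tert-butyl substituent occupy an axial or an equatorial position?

C1 and C3 have the same parity, so for the trans isomer the two substituents are one axial and one equatorial in each chair.
Chair I (hydroxyl axial, tert-butyl equatorial): E = 0.71 kcal/mol.
Chair II (hydroxyl equatorial, tert-butyl axial): E = 4.77 kcal/mol.
Chair II is the less stable (higher-energy) conformer, and in that chair the tert-butyl group is axial.

axial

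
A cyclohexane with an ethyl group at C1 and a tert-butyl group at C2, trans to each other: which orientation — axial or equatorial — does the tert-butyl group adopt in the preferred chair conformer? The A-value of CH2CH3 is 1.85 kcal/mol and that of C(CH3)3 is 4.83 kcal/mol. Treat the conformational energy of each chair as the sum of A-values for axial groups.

equatorial

C1 and C2 have opposite parity, so for the trans isomer the two substituents are e,e in one chair and a,a in the other.
Chair I (ethyl axial, tert-butyl axial): E = 6.68 kcal/mol.
Chair II (ethyl equatorial, tert-butyl equatorial): E = 0.00 kcal/mol.
Chair II is the more stable (lower-energy) conformer, and in that chair the tert-butyl group is equatorial.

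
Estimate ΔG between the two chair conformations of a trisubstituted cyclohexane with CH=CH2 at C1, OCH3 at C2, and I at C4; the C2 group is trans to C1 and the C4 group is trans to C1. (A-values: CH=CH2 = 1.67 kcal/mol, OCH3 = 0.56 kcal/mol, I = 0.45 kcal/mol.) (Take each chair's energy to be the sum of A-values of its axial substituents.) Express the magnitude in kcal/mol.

Chair I (vinyl axial, methoxy axial, iodo axial): E = 2.68 kcal/mol.
Chair II (vinyl equatorial, methoxy equatorial, iodo equatorial): E = 0.00 kcal/mol.
ΔE = 2.68 − 0.00 = 2.68 kcal/mol; chair II is more stable.

2.68 kcal/mol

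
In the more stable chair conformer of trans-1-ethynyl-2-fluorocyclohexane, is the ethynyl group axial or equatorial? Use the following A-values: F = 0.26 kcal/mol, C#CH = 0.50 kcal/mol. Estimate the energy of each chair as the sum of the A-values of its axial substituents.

equatorial

C1 and C2 have opposite parity, so for the trans isomer the two substituents are e,e in one chair and a,a in the other.
Chair I (fluoro axial, ethynyl axial): E = 0.76 kcal/mol.
Chair II (fluoro equatorial, ethynyl equatorial): E = 0.00 kcal/mol.
Chair II is the more stable (lower-energy) conformer, and in that chair the ethynyl group is equatorial.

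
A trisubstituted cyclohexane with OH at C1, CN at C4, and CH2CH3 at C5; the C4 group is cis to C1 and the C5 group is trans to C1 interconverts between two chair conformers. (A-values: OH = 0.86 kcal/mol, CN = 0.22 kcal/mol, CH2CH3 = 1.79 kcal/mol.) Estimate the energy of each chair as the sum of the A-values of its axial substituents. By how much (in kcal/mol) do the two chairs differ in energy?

Chair I (hydroxyl axial, cyano equatorial, ethyl equatorial): E = 0.86 kcal/mol.
Chair II (hydroxyl equatorial, cyano axial, ethyl axial): E = 2.01 kcal/mol.
ΔE = 2.01 − 0.86 = 1.15 kcal/mol; chair I is more stable.

1.15 kcal/mol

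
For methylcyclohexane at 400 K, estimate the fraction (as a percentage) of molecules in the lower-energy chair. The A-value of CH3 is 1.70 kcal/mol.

One chair has the methyl group axial (E = 1.70 kcal/mol) and the other has it equatorial (E = 0).
ΔG = 1.70 kcal/mol between the two chairs.
K = exp(ΔG/RT) with R = 1.987×10⁻³ kcal mol⁻¹ K⁻¹ and T = 400 K gives K ≈ 8.49.
Fraction in the lower-energy chair = K/(K+1) = 89.5%.

89.5%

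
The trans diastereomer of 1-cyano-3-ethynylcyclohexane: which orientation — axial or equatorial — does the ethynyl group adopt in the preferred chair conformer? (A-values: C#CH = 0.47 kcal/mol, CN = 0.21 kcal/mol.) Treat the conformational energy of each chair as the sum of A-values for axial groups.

C1 and C3 have the same parity, so for the trans isomer the two substituents are one axial and one equatorial in each chair.
Chair I (ethynyl axial, cyano equatorial): E = 0.47 kcal/mol.
Chair II (ethynyl equatorial, cyano axial): E = 0.21 kcal/mol.
Chair II is the more stable (lower-energy) conformer, and in that chair the ethynyl group is equatorial.

equatorial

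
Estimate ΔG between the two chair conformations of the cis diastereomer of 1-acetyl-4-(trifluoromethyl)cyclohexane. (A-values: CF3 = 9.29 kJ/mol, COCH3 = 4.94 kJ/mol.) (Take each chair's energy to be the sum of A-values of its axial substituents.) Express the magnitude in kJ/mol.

C1 and C4 have opposite parity, so for the cis isomer the two substituents are one axial and one equatorial in each chair.
Chair I (trifluoromethyl axial, acetyl equatorial): E = 9.29 kJ/mol.
Chair II (trifluoromethyl equatorial, acetyl axial): E = 4.94 kJ/mol.
ΔE = 9.29 − 4.94 = 4.35 kJ/mol; chair II is more stable.

4.35 kJ/mol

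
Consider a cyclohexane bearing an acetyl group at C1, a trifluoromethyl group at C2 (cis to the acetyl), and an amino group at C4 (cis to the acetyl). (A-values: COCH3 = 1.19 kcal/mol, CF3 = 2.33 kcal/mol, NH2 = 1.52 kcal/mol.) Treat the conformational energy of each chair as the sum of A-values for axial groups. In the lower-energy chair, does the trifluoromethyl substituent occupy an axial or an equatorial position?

equatorial

Chair I (acetyl axial, trifluoromethyl equatorial, amino equatorial): E = 1.19 kcal/mol.
Chair II (acetyl equatorial, trifluoromethyl axial, amino axial): E = 3.85 kcal/mol.
Chair I is the more stable (lower-energy) conformer, and in that chair the trifluoromethyl group is equatorial.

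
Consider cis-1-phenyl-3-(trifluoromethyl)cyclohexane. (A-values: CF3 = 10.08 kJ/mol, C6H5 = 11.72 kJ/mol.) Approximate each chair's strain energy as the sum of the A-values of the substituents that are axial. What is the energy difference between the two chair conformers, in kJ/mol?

C1 and C3 have the same parity, so for the cis isomer the two substituents are e,e in one chair and a,a in the other.
Chair I (trifluoromethyl axial, phenyl axial): E = 21.80 kJ/mol.
Chair II (trifluoromethyl equatorial, phenyl equatorial): E = 0.00 kJ/mol.
ΔE = 21.80 − 0.00 = 21.80 kJ/mol; chair II is more stable.

21.80 kJ/mol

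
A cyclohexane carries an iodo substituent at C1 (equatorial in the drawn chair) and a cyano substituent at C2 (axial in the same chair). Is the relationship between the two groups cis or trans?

cis

C1 and C2 have opposite parity, so their axial bonds point in opposite directions.
With opposite-parity carbons, two substituents on the same face are one axial and one equatorial; opposite faces give both axial or both equatorial.
Here the groups are equatorial/axial → same face → cis.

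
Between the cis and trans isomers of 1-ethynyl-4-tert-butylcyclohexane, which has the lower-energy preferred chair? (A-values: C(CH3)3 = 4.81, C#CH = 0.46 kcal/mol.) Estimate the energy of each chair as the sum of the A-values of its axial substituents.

At 1,4 positions (parity opposite): cis → (a,e or e,a); trans → (e,e or a,a).
Best chair for cis: E = 0.46 kcal/mol; best chair for trans: E = 0.00 kcal/mol.
The trans isomer is lower by 0.46 kcal/mol.

trans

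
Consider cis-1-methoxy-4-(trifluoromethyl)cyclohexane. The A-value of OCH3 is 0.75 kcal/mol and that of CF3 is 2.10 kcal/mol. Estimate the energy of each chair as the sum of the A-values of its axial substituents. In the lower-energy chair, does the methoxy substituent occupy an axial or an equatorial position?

C1 and C4 have opposite parity, so for the cis isomer the two substituents are one axial and one equatorial in each chair.
Chair I (methoxy axial, trifluoromethyl equatorial): E = 0.75 kcal/mol.
Chair II (methoxy equatorial, trifluoromethyl axial): E = 2.10 kcal/mol.
Chair I is the more stable (lower-energy) conformer, and in that chair the methoxy group is axial.

axial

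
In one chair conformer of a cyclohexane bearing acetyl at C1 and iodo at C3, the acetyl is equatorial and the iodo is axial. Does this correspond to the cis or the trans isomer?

trans

C1 and C3 have the same parity, so their axial bonds point in the same direction.
With same-parity carbons, two substituents on the same face are both axial or both equatorial; opposite faces give one of each.
Here the groups are equatorial/axial → opposite face → trans.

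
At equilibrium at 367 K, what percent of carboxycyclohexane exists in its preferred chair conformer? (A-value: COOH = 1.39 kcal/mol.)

87.1%

One chair has the carboxyl group axial (E = 1.39 kcal/mol) and the other has it equatorial (E = 0).
ΔG = 1.39 kcal/mol between the two chairs.
K = exp(ΔG/RT) with R = 1.987×10⁻³ kcal mol⁻¹ K⁻¹ and T = 367 K gives K ≈ 6.73.
Fraction in the lower-energy chair = K/(K+1) = 87.1%.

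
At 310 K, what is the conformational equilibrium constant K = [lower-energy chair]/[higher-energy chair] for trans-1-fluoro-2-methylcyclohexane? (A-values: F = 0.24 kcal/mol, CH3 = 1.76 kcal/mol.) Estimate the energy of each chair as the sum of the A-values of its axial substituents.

K ≈ 25.7

C1 and C2 have opposite parity, so for the trans isomer the two substituents are e,e in one chair and a,a in the other.
Chair I (fluoro axial, methyl axial): E = 2.00 kcal/mol; chair II (fluoro equatorial, methyl equatorial): E = 0.00 kcal/mol.
ΔG = 2.00 kcal/mol between the two chairs.
K = exp(ΔG/RT) with R = 1.987×10⁻³ kcal mol⁻¹ K⁻¹ and T = 310 K gives K ≈ 25.7.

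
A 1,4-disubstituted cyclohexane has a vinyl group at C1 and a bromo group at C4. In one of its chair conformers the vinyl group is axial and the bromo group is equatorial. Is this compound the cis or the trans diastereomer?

cis

C1 and C4 have opposite parity, so their axial bonds point in opposite directions.
With opposite-parity carbons, two substituents on the same face are one axial and one equatorial; opposite faces give both axial or both equatorial.
Here the groups are axial/equatorial → same face → cis.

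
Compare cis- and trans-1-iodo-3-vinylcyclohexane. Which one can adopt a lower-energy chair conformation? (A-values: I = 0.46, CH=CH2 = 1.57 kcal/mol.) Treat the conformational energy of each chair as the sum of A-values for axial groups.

cis

At 1,3 positions (parity same): cis → (e,e or a,a); trans → (a,e or e,a).
Best chair for cis: E = 0.00 kcal/mol; best chair for trans: E = 0.46 kcal/mol.
The cis isomer is lower by 0.46 kcal/mol.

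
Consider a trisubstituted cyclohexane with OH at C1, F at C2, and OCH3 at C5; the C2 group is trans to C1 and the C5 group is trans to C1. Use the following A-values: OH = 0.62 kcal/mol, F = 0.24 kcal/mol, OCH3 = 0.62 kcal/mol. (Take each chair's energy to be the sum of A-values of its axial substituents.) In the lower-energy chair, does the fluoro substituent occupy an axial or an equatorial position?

Chair I (hydroxyl axial, fluoro axial, methoxy equatorial): E = 0.86 kcal/mol.
Chair II (hydroxyl equatorial, fluoro equatorial, methoxy axial): E = 0.62 kcal/mol.
Chair II is the more stable (lower-energy) conformer, and in that chair the fluoro group is equatorial.

equatorial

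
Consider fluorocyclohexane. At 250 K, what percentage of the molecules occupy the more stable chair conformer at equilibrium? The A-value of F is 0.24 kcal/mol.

61.8%

One chair has the fluoro group axial (E = 0.24 kcal/mol) and the other has it equatorial (E = 0).
ΔG = 0.24 kcal/mol between the two chairs.
K = exp(ΔG/RT) with R = 1.987×10⁻³ kcal mol⁻¹ K⁻¹ and T = 250 K gives K ≈ 1.62.
Fraction in the lower-energy chair = K/(K+1) = 61.8%.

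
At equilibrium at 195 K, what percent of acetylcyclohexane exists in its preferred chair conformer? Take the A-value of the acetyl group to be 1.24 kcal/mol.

96.1%

One chair has the acetyl group axial (E = 1.24 kcal/mol) and the other has it equatorial (E = 0).
ΔG = 1.24 kcal/mol between the two chairs.
K = exp(ΔG/RT) with R = 1.987×10⁻³ kcal mol⁻¹ K⁻¹ and T = 195 K gives K ≈ 24.5.
Fraction in the lower-energy chair = K/(K+1) = 96.1%.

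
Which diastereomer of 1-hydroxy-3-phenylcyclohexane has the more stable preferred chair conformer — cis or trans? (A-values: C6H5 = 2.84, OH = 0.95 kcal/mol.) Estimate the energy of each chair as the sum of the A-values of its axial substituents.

At 1,3 positions (parity same): cis → (e,e or a,a); trans → (a,e or e,a).
Best chair for cis: E = 0.00 kcal/mol; best chair for trans: E = 0.95 kcal/mol.
The cis isomer is lower by 0.95 kcal/mol.

cis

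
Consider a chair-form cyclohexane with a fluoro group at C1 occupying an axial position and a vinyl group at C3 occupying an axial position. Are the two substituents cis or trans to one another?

C1 and C3 have the same parity, so their axial bonds point in the same direction.
With same-parity carbons, two substituents on the same face are both axial or both equatorial; opposite faces give one of each.
Here the groups are axial/axial → same face → cis.

cis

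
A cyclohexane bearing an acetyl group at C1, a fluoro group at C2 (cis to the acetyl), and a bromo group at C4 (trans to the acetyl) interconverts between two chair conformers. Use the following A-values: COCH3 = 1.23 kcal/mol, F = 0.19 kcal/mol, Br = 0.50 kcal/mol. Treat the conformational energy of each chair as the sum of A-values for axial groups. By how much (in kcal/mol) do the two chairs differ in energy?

Chair I (acetyl axial, fluoro equatorial, bromo axial): E = 1.73 kcal/mol.
Chair II (acetyl equatorial, fluoro axial, bromo equatorial): E = 0.19 kcal/mol.
ΔE = 1.73 − 0.19 = 1.54 kcal/mol; chair II is more stable.

1.54 kcal/mol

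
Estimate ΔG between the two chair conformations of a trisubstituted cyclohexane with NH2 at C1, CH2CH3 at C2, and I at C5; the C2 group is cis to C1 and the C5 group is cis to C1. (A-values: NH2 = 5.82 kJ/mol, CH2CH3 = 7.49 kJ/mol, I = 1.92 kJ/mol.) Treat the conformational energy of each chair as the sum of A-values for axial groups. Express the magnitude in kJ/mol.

0.25 kJ/mol

Chair I (amino axial, ethyl equatorial, iodo axial): E = 7.74 kJ/mol.
Chair II (amino equatorial, ethyl axial, iodo equatorial): E = 7.49 kJ/mol.
ΔE = 7.74 − 7.49 = 0.25 kJ/mol; chair II is more stable.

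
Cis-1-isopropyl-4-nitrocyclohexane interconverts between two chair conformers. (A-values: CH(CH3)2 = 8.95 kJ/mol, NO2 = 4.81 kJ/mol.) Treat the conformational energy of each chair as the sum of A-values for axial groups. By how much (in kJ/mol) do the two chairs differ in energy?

C1 and C4 have opposite parity, so for the cis isomer the two substituents are one axial and one equatorial in each chair.
Chair I (isopropyl axial, nitro equatorial): E = 8.95 kJ/mol.
Chair II (isopropyl equatorial, nitro axial): E = 4.81 kJ/mol.
ΔE = 8.95 − 4.81 = 4.14 kJ/mol; chair II is more stable.

4.14 kJ/mol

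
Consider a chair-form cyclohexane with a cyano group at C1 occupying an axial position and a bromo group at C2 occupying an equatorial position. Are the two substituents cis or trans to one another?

cis

C1 and C2 have opposite parity, so their axial bonds point in opposite directions.
With opposite-parity carbons, two substituents on the same face are one axial and one equatorial; opposite faces give both axial or both equatorial.
Here the groups are axial/equatorial → same face → cis.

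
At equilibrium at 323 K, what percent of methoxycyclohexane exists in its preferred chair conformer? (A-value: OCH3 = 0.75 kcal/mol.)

76.3%

One chair has the methoxy group axial (E = 0.75 kcal/mol) and the other has it equatorial (E = 0).
ΔG = 0.75 kcal/mol between the two chairs.
K = exp(ΔG/RT) with R = 1.987×10⁻³ kcal mol⁻¹ K⁻¹ and T = 323 K gives K ≈ 3.22.
Fraction in the lower-energy chair = K/(K+1) = 76.3%.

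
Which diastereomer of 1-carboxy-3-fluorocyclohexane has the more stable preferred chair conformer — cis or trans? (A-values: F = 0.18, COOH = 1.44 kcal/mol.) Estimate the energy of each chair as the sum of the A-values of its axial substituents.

cis

At 1,3 positions (parity same): cis → (e,e or a,a); trans → (a,e or e,a).
Best chair for cis: E = 0.00 kcal/mol; best chair for trans: E = 0.18 kcal/mol.
The cis isomer is lower by 0.18 kcal/mol.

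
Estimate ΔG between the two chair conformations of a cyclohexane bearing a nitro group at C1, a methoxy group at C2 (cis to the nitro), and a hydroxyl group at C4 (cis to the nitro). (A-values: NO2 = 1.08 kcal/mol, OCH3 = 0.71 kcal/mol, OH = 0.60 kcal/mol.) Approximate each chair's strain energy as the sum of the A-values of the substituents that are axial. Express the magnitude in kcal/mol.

Chair I (nitro axial, methoxy equatorial, hydroxyl equatorial): E = 1.08 kcal/mol.
Chair II (nitro equatorial, methoxy axial, hydroxyl axial): E = 1.31 kcal/mol.
ΔE = 1.31 − 1.08 = 0.23 kcal/mol; chair I is more stable.

0.23 kcal/mol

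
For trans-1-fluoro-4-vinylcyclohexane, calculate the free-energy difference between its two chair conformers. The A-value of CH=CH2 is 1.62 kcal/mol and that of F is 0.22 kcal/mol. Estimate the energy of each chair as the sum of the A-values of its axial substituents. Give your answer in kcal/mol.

C1 and C4 have opposite parity, so for the trans isomer the two substituents are e,e in one chair and a,a in the other.
Chair I (vinyl axial, fluoro axial): E = 1.84 kcal/mol.
Chair II (vinyl equatorial, fluoro equatorial): E = 0.00 kcal/mol.
ΔE = 1.84 − 0.00 = 1.84 kcal/mol; chair II is more stable.

1.84 kcal/mol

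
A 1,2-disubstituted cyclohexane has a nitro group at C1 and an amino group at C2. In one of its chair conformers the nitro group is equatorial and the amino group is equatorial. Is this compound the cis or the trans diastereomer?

trans

C1 and C2 have opposite parity, so their axial bonds point in opposite directions.
With opposite-parity carbons, two substituents on the same face are one axial and one equatorial; opposite faces give both axial or both equatorial.
Here the groups are equatorial/equatorial → opposite face → trans.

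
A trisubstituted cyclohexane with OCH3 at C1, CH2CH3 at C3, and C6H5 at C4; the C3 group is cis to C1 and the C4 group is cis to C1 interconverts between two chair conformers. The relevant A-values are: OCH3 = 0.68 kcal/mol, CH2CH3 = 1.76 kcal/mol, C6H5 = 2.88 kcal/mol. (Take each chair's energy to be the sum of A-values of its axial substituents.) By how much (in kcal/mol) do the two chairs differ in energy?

0.44 kcal/mol

Chair I (methoxy axial, ethyl axial, phenyl equatorial): E = 2.44 kcal/mol.
Chair II (methoxy equatorial, ethyl equatorial, phenyl axial): E = 2.88 kcal/mol.
ΔE = 2.88 − 2.44 = 0.44 kcal/mol; chair I is more stable.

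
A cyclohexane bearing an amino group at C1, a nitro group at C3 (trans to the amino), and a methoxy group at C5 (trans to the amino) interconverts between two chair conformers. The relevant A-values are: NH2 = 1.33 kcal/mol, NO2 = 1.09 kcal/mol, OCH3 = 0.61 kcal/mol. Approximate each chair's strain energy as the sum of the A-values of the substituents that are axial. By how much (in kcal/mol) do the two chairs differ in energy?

0.37 kcal/mol

Chair I (amino axial, nitro equatorial, methoxy equatorial): E = 1.33 kcal/mol.
Chair II (amino equatorial, nitro axial, methoxy axial): E = 1.70 kcal/mol.
ΔE = 1.70 − 1.33 = 0.37 kcal/mol; chair I is more stable.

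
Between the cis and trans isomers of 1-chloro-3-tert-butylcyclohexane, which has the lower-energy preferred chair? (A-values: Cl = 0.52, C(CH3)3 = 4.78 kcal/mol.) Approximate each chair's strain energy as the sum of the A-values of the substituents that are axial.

At 1,3 positions (parity same): cis → (e,e or a,a); trans → (a,e or e,a).
Best chair for cis: E = 0.00 kcal/mol; best chair for trans: E = 0.52 kcal/mol.
The cis isomer is lower by 0.52 kcal/mol.

cis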